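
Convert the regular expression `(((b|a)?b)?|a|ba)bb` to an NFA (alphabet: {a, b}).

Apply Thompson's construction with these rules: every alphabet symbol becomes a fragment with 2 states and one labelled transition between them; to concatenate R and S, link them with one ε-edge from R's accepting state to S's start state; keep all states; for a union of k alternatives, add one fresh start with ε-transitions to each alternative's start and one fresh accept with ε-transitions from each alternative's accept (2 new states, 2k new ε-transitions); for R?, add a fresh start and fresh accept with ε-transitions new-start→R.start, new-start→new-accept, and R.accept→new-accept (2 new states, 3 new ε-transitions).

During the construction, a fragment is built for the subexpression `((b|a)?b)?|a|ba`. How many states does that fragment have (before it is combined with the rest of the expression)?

Fragment for `((b|a)?b)?|a|ba`:
Each of the 6 symbol leaves contributes a 2-state fragment.
  b|a = 6 states
  (b|a)? = 8 states
  (b|a)?b = 10 states
  ((b|a)?b)? = 12 states
  ba = 4 states
  ((b|a)?b)?|a|ba = 20 states

20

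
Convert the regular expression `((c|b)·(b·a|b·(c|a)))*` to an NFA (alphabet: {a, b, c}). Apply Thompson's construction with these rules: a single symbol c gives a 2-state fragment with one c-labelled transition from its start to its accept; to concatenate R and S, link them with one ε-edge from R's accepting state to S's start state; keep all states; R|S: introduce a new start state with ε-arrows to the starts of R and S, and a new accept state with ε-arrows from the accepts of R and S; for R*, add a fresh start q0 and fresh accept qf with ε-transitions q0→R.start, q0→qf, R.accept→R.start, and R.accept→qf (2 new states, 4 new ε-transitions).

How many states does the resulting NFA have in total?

22

Recursing over subexpressions:
Each of the 7 symbol leaves contributes a 2-state fragment.
  c|b = 6 states
  b·a = 4 states
  c|a = 6 states
  b·(c|a) = 8 states
  b·a|b·(c|a) = 14 states
  (c|b)·(b·a|b·(c|a)) = 20 states
  ((c|b)·(b·a|b·(c|a)))* = 22 states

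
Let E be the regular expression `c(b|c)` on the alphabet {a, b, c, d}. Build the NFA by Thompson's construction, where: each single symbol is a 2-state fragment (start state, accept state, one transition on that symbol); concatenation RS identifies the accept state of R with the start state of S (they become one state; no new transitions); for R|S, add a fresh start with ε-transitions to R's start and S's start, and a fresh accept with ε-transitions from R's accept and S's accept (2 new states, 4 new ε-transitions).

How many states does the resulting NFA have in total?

By structural recursion:
Each of the 3 symbol leaves contributes a 2-state fragment.
  b|c — 6 states
  c(b|c) — 7 states

7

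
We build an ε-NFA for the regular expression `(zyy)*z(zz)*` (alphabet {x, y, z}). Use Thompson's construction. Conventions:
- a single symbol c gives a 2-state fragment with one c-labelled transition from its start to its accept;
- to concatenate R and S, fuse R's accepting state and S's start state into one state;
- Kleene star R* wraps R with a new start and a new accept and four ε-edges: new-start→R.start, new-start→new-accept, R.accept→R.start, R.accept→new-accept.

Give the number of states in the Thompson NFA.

Building bottom-up:
Each of the 6 symbol leaves contributes a 2-state fragment.
  zyy — 4 states
  (zyy)* — 6 states
  zz — 3 states
  (zz)* — 5 states
  (zyy)*z(zz)* — 11 states

11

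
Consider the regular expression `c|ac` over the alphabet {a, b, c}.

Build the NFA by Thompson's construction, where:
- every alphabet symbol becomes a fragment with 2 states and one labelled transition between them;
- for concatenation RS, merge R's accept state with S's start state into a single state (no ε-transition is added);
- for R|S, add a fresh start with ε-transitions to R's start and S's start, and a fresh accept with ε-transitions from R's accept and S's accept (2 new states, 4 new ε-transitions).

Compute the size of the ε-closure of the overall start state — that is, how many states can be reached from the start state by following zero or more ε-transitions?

3

Let C(F) = |ε-closure(F.start)| within fragment F, and note whether F accepts ε. Symbol fragments have C = 1 and do not accept ε. Then:
  ac — same as the first factor's closure: |closure| = 1
  c|ac — new start ε-reaches every alternative's start; none of them accept ε, so the new accept is not reached: |closure| = 1 + 1 + 1 = 3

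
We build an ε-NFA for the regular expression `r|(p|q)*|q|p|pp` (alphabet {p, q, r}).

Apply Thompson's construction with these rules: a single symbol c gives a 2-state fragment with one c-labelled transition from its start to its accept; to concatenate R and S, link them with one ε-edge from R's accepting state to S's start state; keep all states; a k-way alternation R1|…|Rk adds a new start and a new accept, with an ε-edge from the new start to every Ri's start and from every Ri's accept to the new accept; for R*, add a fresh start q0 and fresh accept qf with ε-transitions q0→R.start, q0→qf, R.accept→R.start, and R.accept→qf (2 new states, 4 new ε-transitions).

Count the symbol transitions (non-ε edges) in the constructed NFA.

Building bottom-up:
Each of the 7 symbol leaves contributes exactly 1 symbol transition.
  p|q : 2 symbol transitions
  (p|q)* : 2 symbol transitions
  pp : 2 symbol transitions
  r|(p|q)*|q|p|pp : 7 symbol transitions

7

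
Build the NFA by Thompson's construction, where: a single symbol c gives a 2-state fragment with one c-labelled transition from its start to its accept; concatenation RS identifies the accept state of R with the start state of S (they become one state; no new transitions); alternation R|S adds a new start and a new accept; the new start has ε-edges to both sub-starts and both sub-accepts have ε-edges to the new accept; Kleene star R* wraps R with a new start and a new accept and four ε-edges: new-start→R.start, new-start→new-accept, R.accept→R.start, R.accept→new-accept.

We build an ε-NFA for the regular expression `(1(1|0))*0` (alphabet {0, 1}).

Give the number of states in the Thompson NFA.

10

By structural recursion:
Each of the 4 symbol leaves contributes a 2-state fragment.
  1|0 : 6 states
  1(1|0) : 7 states
  (1(1|0))* : 9 states
  (1(1|0))*0 : 10 states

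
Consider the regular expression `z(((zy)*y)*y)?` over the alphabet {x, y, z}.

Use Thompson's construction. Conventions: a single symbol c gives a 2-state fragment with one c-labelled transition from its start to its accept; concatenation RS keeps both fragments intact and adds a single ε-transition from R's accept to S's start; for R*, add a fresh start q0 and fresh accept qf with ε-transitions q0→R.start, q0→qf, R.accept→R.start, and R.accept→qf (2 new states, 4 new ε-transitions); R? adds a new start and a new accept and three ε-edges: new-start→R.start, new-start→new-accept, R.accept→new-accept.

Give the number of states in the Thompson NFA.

16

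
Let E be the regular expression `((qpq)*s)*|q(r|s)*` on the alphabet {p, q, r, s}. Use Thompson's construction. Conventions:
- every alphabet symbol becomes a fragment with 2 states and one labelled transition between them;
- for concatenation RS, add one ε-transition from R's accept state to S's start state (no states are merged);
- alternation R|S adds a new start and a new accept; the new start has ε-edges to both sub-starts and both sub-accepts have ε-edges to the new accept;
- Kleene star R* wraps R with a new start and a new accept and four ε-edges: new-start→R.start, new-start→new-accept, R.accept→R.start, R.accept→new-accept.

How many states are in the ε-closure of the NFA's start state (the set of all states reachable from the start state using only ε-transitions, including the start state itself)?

Work bottom-up. For each fragment F, track |ε-closure(F.start)| and whether F's accept lies in that closure (i.e. whether F accepts ε). A single-symbol fragment has closure size 1 and does not accept ε.
  qpq : |ε-closure| equals the left operand's closure size = 1 (its accept is not ε-reachable, so the closure stops there)
  (qpq)* : the star's fresh start ε-reaches both the body's start and the fresh accept: |ε-closure| = 2 + 1 = 3
  (qpq)*s : |ε-closure| = 3 + 1 = 4 (closure spills across the concat boundary because the left factor accepts ε)
  ((qpq)*s)* : the star's fresh start ε-reaches both the body's start and the fresh accept: |ε-closure| = 2 + 4 = 6
  r|s : |ε-closure| = 1 + 1 + 1 = 3 (the new accept is not ε-reachable since no branch accepts ε)
  (r|s)* : the star's fresh start ε-reaches both the body's start and the fresh accept: |ε-closure| = 2 + 3 = 5
  q(r|s)* : |ε-closure| equals the left operand's closure size = 1 (its accept is not ε-reachable, so the closure stops there)
  ((qpq)*s)*|q(r|s)* : |ε-closure| = 1 (new start) + (6 + 1) + 1 (new accept, since some branch ε-reaches its own accept) = 9

9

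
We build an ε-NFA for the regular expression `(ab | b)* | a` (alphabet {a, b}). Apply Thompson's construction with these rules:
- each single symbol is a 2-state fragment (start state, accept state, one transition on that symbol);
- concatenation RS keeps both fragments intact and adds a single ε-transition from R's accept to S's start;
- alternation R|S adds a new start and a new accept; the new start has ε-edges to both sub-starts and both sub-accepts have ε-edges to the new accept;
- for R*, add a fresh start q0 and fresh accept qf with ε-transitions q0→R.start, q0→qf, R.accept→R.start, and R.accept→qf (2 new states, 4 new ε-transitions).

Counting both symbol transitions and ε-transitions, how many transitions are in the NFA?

Building bottom-up:
Each of the 4 symbol leaves contributes 1 transition (1 symbol, 0 ε).
  ab → 3 transitions (2 symbol, 1 ε)
  ab | b → 8 transitions (3 symbol, 5 ε)
  (ab | b)* → 12 transitions (3 symbol, 9 ε)
  (ab | b)* | a → 17 transitions (4 symbol, 13 ε)

17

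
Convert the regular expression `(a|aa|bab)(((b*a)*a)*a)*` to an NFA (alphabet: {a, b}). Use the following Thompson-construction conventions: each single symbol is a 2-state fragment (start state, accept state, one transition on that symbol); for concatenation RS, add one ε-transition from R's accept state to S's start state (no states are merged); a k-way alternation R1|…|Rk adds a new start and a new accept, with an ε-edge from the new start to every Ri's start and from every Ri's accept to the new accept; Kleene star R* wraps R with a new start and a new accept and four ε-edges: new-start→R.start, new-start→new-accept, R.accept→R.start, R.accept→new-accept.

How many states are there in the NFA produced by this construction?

30

Bottom-up over the parse tree:
Each of the 10 symbol leaves contributes a 2-state fragment.
  aa = 4 states
  bab = 6 states
  a|aa|bab = 14 states
  b* = 4 states
  b*a = 6 states
  (b*a)* = 8 states
  (b*a)*a = 10 states
  ((b*a)*a)* = 12 states
  ((b*a)*a)*a = 14 states
  (((b*a)*a)*a)* = 16 states
  (a|aa|bab)(((b*a)*a)*a)* = 30 states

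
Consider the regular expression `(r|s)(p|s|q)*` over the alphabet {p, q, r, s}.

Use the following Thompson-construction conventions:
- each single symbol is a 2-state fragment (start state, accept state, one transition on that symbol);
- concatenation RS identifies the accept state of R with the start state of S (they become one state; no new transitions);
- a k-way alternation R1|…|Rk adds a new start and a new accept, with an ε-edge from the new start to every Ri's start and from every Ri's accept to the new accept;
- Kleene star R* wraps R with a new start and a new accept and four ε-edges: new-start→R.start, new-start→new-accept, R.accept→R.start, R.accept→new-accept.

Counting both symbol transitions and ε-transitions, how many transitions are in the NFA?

19

Building bottom-up:
Each of the 5 symbol leaves contributes 1 transition (1 symbol, 0 ε).
  r|s : 6 transitions (2 symbol, 4 ε)
  p|s|q : 9 transitions (3 symbol, 6 ε)
  (p|s|q)* : 13 transitions (3 symbol, 10 ε)
  (r|s)(p|s|q)* : 19 transitions (5 symbol, 14 ε)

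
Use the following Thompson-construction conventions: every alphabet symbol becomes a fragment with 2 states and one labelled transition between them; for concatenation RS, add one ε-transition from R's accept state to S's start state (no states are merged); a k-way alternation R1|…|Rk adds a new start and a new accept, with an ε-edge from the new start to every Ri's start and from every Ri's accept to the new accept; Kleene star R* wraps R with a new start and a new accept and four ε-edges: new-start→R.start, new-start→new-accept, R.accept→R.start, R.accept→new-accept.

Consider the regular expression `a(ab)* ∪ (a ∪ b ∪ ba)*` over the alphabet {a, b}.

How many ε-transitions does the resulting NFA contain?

21

Recursing over subexpressions:
Each of the 7 symbol leaves contributes 0 ε-transitions.
  ab : 1 ε-transition
  (ab)* : 5 ε-transitions
  a(ab)* : 6 ε-transitions
  ba : 1 ε-transition
  a ∪ b ∪ ba : 7 ε-transitions
  (a ∪ b ∪ ba)* : 11 ε-transitions
  a(ab)* ∪ (a ∪ b ∪ ba)* : 21 ε-transitions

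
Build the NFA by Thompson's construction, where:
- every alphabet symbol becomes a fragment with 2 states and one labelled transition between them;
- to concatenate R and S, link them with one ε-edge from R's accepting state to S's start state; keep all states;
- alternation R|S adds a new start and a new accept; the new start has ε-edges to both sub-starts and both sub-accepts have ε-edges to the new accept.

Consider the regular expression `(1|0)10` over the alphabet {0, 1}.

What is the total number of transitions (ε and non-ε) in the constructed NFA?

Bottom-up over the parse tree:
Each of the 4 symbol leaves contributes 1 transition (1 symbol, 0 ε).
  1|0 → 6 transitions (2 symbol, 4 ε)
  (1|0)10 → 10 transitions (4 symbol, 6 ε)

10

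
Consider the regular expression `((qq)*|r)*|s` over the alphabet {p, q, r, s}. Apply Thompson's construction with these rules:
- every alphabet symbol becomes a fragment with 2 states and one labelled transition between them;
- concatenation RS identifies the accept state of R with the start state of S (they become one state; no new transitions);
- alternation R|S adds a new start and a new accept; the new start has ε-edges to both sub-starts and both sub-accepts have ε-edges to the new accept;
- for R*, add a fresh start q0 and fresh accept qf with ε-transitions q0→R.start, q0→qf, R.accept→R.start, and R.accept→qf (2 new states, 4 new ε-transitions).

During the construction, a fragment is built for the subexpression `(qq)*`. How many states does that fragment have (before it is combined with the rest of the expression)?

5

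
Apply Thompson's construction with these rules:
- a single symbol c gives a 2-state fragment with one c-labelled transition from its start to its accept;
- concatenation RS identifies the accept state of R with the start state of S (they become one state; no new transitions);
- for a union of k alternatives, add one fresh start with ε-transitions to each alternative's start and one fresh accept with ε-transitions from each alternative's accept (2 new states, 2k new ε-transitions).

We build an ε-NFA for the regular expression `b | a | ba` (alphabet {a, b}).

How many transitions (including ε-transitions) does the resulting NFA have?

By structural recursion:
Each of the 4 symbol leaves contributes 1 transition (1 symbol, 0 ε).
  ba : 2 transitions (2 symbol, 0 ε)
  b | a | ba : 10 transitions (4 symbol, 6 ε)

10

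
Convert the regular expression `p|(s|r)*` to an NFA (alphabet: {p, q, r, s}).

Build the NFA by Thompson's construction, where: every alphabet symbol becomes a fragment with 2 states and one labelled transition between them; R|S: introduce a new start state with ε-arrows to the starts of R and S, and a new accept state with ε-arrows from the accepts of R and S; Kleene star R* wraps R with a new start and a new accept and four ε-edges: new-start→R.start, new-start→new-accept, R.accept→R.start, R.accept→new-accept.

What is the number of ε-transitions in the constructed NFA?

12

Bottom-up over the parse tree:
Each of the 3 symbol leaves contributes 0 ε-transitions.
  s|r : 4 ε-transitions
  (s|r)* : 8 ε-transitions
  p|(s|r)* : 12 ε-transitions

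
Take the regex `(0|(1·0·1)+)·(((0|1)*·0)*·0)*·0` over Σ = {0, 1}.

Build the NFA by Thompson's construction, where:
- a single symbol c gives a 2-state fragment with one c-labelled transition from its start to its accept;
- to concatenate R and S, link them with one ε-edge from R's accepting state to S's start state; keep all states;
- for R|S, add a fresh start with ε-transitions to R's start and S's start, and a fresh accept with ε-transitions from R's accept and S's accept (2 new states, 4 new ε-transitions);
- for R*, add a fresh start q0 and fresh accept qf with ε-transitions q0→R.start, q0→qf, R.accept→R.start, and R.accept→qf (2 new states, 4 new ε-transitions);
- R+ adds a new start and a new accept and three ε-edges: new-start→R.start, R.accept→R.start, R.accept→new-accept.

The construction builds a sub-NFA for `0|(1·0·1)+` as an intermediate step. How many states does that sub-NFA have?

Fragment for `0|(1·0·1)+`:
Each of the 4 symbol leaves contributes a 2-state fragment.
  1·0·1 → 6 states
  (1·0·1)+ → 8 states
  0|(1·0·1)+ → 12 states

12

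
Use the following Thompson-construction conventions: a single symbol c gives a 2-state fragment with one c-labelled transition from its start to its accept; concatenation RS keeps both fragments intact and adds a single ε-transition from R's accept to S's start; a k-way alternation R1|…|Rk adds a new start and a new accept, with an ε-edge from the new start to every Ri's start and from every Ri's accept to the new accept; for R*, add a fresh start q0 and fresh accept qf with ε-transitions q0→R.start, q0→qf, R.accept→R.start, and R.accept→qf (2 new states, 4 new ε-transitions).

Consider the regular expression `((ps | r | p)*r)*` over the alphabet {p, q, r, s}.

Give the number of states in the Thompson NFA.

By structural recursion:
Each of the 5 symbol leaves contributes a 2-state fragment.
  ps : 4 states
  ps | r | p : 10 states
  (ps | r | p)* : 12 states
  (ps | r | p)*r : 14 states
  ((ps | r | p)*r)* : 16 states

16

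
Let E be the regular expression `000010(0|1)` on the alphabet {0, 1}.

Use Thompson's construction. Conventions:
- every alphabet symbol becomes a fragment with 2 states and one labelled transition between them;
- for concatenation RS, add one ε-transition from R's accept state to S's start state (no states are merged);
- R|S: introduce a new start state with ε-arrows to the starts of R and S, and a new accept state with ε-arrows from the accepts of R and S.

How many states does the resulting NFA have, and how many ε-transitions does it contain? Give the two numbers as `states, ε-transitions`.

By structural recursion:
Each of the 8 symbol leaves contributes 2 states and 0 ε-transitions.
  0|1 : 6 states, 4 ε-transitions
  000010(0|1) : 18 states, 10 ε-transitions

18, 10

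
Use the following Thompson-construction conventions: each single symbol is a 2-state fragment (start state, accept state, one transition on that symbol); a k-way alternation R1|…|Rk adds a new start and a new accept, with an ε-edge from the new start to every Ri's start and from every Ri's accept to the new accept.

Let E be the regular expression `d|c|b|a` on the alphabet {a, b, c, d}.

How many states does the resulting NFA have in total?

Bottom-up over the parse tree:
Each of the 4 symbol leaves contributes a 2-state fragment.
  d|c|b|a : 10 states

10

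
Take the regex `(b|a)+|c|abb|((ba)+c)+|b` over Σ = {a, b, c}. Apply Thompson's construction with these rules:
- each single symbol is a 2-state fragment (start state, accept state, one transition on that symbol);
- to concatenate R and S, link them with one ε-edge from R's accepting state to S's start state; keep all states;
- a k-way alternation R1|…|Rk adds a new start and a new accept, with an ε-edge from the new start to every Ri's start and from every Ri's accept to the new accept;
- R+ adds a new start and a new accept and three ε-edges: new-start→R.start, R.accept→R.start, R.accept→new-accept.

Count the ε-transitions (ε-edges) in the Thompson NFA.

By structural recursion:
Each of the 10 symbol leaves contributes 0 ε-transitions.
  b|a : 4 ε-transitions
  (b|a)+ : 7 ε-transitions
  abb : 2 ε-transitions
  ba : 1 ε-transition
  (ba)+ : 4 ε-transitions
  (ba)+c : 5 ε-transitions
  ((ba)+c)+ : 8 ε-transitions
  (b|a)+|c|abb|((ba)+c)+|b : 27 ε-transitions

27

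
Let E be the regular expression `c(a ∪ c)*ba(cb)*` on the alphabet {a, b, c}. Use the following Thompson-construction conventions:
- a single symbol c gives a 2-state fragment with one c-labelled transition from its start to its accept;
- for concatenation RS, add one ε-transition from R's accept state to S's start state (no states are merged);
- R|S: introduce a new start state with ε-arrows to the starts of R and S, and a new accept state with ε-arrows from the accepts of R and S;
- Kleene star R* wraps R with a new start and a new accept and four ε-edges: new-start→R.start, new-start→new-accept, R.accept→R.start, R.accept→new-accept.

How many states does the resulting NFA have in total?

Bottom-up over the parse tree:
Each of the 7 symbol leaves contributes a 2-state fragment.
  a ∪ c → 6 states
  (a ∪ c)* → 8 states
  cb → 4 states
  (cb)* → 6 states
  c(a ∪ c)*ba(cb)* → 20 states

20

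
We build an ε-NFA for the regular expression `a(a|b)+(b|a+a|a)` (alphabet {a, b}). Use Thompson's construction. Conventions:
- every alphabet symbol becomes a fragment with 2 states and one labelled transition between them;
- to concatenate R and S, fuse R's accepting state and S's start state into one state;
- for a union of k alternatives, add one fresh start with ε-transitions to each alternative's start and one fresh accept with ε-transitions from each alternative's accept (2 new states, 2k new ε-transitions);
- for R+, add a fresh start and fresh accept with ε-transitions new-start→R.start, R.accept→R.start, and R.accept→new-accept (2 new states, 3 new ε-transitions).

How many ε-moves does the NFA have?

Building bottom-up:
Each of the 7 symbol leaves contributes 0 ε-transitions.
  a|b — 4 ε-transitions
  (a|b)+ — 7 ε-transitions
  a+ — 3 ε-transitions
  a+a — 3 ε-transitions
  b|a+a|a — 9 ε-transitions
  a(a|b)+(b|a+a|a) — 16 ε-transitions

16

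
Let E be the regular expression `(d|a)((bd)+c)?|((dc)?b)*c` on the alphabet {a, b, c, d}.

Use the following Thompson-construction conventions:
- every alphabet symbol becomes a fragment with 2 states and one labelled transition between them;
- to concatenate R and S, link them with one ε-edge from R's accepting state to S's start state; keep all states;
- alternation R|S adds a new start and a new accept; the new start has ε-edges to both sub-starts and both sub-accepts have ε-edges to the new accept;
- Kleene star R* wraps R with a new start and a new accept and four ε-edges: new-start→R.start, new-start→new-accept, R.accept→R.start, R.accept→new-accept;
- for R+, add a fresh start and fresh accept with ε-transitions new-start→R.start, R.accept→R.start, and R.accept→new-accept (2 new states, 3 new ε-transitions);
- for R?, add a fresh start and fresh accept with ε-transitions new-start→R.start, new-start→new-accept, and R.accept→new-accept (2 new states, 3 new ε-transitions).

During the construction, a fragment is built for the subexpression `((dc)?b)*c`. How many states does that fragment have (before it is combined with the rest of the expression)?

12

Fragment for `((dc)?b)*c`:
Each of the 4 symbol leaves contributes a 2-state fragment.
  dc : 4 states
  (dc)? : 6 states
  (dc)?b : 8 states
  ((dc)?b)* : 10 states
  ((dc)?b)*c : 12 states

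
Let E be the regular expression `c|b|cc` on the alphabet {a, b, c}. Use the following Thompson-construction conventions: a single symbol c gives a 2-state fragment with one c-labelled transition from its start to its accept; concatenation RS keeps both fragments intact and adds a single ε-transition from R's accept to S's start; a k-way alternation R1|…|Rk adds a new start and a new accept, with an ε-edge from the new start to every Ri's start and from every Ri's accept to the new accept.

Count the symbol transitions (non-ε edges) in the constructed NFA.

Recursing over subexpressions:
Each of the 4 symbol leaves contributes exactly 1 symbol transition.
  cc = 2 symbol transitions
  c|b|cc = 4 symbol transitions

4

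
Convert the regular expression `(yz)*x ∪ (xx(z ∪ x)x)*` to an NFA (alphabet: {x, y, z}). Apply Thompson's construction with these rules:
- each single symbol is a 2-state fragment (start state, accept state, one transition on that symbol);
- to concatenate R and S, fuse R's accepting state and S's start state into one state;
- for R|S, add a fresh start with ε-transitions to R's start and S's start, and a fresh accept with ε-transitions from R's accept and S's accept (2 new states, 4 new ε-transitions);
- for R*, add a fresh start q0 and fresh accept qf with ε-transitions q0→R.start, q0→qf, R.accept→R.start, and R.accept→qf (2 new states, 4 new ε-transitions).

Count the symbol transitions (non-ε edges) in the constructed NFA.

Recursing over subexpressions:
Each of the 8 symbol leaves contributes exactly 1 symbol transition.
  yz : 2 symbol transitions
  (yz)* : 2 symbol transitions
  (yz)*x : 3 symbol transitions
  z ∪ x : 2 symbol transitions
  xx(z ∪ x)x : 5 symbol transitions
  (xx(z ∪ x)x)* : 5 symbol transitions
  (yz)*x ∪ (xx(z ∪ x)x)* : 8 symbol transitions

8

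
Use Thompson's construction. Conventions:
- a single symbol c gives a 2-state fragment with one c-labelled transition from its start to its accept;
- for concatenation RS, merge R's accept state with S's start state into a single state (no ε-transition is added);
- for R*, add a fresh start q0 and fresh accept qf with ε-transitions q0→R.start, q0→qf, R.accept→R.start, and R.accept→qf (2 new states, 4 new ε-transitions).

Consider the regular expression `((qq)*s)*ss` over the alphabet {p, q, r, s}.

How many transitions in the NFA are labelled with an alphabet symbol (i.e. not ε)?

5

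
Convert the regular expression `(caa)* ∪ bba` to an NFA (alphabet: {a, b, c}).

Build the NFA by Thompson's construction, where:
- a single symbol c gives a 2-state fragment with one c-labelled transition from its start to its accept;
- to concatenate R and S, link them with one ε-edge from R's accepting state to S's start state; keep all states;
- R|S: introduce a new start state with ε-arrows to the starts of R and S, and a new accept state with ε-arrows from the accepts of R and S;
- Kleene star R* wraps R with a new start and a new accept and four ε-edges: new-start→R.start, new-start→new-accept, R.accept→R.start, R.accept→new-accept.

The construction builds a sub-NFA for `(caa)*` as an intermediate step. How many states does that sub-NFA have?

8

Fragment for `(caa)*`:
Each of the 3 symbol leaves contributes a 2-state fragment.
  caa = 6 states
  (caa)* = 8 states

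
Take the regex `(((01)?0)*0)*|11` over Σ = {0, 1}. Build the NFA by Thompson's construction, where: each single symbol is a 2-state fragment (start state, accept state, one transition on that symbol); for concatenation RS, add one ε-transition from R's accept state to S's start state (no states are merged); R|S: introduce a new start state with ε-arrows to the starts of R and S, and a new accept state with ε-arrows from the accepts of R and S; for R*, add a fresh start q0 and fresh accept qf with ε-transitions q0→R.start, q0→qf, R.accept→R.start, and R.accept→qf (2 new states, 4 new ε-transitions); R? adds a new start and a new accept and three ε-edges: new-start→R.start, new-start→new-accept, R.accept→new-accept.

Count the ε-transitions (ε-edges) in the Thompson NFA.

Bottom-up over the parse tree:
Each of the 6 symbol leaves contributes 0 ε-transitions.
  01 : 1 ε-transition
  (01)? : 4 ε-transitions
  (01)?0 : 5 ε-transitions
  ((01)?0)* : 9 ε-transitions
  ((01)?0)*0 : 10 ε-transitions
  (((01)?0)*0)* : 14 ε-transitions
  11 : 1 ε-transition
  (((01)?0)*0)*|11 : 19 ε-transitions

19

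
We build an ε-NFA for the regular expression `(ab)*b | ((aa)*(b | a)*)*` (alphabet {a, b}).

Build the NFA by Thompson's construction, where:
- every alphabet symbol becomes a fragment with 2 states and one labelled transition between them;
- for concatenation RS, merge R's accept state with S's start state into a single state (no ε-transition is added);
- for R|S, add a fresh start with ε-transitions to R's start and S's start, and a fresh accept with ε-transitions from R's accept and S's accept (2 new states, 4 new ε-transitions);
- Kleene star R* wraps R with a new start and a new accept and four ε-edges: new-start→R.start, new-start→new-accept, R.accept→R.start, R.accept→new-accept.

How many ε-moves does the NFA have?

24

Bottom-up over the parse tree:
Each of the 7 symbol leaves contributes 0 ε-transitions.
  ab = 0 ε-transitions
  (ab)* = 4 ε-transitions
  (ab)*b = 4 ε-transitions
  aa = 0 ε-transitions
  (aa)* = 4 ε-transitions
  b | a = 4 ε-transitions
  (b | a)* = 8 ε-transitions
  (aa)*(b | a)* = 12 ε-transitions
  ((aa)*(b | a)*)* = 16 ε-transitions
  (ab)*b | ((aa)*(b | a)*)* = 24 ε-transitions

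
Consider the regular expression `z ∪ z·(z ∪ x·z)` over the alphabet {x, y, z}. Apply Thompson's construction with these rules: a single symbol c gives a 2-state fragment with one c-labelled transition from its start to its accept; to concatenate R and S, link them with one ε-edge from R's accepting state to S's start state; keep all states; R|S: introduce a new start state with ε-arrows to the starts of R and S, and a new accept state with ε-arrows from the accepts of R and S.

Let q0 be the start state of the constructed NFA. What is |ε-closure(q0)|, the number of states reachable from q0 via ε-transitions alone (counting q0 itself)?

3

Compute the ε-closure size of each fragment's start state recursively; a symbol fragment's start has no outgoing ε-edge, so its closure is just itself (size 1).
  x·z — |ε-closure| equals the left operand's closure size = 1 (its accept is not ε-reachable, so the closure stops there)
  z ∪ x·z — |ε-closure| = 1 + 1 + 1 = 3 (the new accept is not ε-reachable since no branch accepts ε)
  z·(z ∪ x·z) — same as the first factor's closure: |ε-closure| = 1
  z ∪ z·(z ∪ x·z) — new start ε-reaches every alternative's start; none of them accept ε, so the new accept is not reached: |ε-closure| = 1 + 1 + 1 = 3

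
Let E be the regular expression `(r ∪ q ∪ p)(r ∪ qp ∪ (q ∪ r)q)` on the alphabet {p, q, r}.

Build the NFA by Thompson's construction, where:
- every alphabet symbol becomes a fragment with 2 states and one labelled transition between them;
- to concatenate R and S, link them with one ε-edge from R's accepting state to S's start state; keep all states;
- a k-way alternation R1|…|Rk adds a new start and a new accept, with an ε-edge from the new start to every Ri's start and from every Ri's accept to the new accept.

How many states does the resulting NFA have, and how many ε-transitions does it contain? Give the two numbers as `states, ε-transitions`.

24, 19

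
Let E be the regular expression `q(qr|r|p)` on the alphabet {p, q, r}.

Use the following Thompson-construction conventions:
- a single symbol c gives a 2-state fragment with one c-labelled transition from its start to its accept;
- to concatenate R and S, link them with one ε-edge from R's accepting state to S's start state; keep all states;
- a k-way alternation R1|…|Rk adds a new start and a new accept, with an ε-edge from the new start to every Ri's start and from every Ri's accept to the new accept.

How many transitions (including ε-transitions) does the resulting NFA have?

13

Recursing over subexpressions:
Each of the 5 symbol leaves contributes 1 transition (1 symbol, 0 ε).
  qr → 3 transitions (2 symbol, 1 ε)
  qr|r|p → 11 transitions (4 symbol, 7 ε)
  q(qr|r|p) → 13 transitions (5 symbol, 8 ε)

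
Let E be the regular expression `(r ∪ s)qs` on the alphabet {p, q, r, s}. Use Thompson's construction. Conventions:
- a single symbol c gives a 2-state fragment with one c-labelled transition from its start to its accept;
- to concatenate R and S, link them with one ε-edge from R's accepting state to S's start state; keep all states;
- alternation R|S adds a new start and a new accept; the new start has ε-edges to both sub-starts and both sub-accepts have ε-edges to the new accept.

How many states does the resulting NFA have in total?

10

Bottom-up over the parse tree:
Each of the 4 symbol leaves contributes a 2-state fragment.
  r ∪ s = 6 states
  (r ∪ s)qs = 10 states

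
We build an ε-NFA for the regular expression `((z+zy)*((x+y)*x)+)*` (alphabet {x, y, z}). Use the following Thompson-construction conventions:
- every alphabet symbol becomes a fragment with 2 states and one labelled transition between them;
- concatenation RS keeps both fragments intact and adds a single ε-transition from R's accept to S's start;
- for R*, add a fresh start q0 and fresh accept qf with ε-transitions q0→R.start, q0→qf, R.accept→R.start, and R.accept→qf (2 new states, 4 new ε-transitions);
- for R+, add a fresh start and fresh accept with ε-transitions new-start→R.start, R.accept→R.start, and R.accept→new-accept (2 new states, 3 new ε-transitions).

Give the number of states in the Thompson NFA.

By structural recursion:
Each of the 6 symbol leaves contributes a 2-state fragment.
  z+ = 4 states
  z+zy = 8 states
  (z+zy)* = 10 states
  x+ = 4 states
  x+y = 6 states
  (x+y)* = 8 states
  (x+y)*x = 10 states
  ((x+y)*x)+ = 12 states
  (z+zy)*((x+y)*x)+ = 22 states
  ((z+zy)*((x+y)*x)+)* = 24 states

24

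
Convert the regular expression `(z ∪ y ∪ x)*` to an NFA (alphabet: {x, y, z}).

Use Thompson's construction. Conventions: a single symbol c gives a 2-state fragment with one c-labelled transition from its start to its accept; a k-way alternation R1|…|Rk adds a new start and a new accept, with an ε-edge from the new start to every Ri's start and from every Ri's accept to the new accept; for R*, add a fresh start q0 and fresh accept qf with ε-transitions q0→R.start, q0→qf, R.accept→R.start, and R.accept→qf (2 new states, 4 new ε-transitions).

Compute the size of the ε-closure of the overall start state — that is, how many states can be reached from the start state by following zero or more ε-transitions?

6

Let C(F) = |ε-closure(F.start)| within fragment F, and note whether F accepts ε. Symbol fragments have C = 1 and do not accept ε. Then:
  z ∪ y ∪ x : |ε-closure| = 1 + 1 + 1 + 1 = 4 (the new accept is not ε-reachable since no branch accepts ε)
  (z ∪ y ∪ x)* : the star's fresh start ε-reaches both the body's start and the fresh accept: |ε-closure| = 2 + 4 = 6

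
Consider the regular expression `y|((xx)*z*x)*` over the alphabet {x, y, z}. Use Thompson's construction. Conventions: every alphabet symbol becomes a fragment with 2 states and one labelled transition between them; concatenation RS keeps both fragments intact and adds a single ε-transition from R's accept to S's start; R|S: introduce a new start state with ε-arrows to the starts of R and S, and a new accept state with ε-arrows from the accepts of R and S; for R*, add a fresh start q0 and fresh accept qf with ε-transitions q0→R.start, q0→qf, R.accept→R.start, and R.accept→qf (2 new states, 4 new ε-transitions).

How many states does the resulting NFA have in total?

Bottom-up over the parse tree:
Each of the 5 symbol leaves contributes a 2-state fragment.
  xx = 4 states
  (xx)* = 6 states
  z* = 4 states
  (xx)*z*x = 12 states
  ((xx)*z*x)* = 14 states
  y|((xx)*z*x)* = 18 states

18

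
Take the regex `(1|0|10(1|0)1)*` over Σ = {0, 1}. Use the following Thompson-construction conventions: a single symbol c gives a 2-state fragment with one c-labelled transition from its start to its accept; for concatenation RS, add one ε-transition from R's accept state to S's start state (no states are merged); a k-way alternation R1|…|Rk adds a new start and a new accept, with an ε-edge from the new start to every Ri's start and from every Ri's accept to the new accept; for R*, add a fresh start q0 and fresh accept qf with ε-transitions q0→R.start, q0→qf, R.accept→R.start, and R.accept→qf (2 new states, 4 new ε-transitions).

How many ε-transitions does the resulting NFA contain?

By structural recursion:
Each of the 7 symbol leaves contributes 0 ε-transitions.
  1|0 — 4 ε-transitions
  10(1|0)1 — 7 ε-transitions
  1|0|10(1|0)1 — 13 ε-transitions
  (1|0|10(1|0)1)* — 17 ε-transitions

17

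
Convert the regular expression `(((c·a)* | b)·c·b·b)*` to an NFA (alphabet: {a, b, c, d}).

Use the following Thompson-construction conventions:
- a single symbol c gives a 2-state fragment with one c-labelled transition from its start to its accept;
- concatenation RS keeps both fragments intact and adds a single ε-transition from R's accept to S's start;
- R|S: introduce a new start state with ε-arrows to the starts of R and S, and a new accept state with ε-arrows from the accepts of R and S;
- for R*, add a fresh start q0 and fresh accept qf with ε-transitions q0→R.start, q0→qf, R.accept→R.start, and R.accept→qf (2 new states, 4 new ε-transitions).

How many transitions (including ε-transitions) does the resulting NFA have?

Bottom-up over the parse tree:
Each of the 6 symbol leaves contributes 1 transition (1 symbol, 0 ε).
  c·a = 3 transitions (2 symbol, 1 ε)
  (c·a)* = 7 transitions (2 symbol, 5 ε)
  (c·a)* | b = 12 transitions (3 symbol, 9 ε)
  ((c·a)* | b)·c·b·b = 18 transitions (6 symbol, 12 ε)
  (((c·a)* | b)·c·b·b)* = 22 transitions (6 symbol, 16 ε)

22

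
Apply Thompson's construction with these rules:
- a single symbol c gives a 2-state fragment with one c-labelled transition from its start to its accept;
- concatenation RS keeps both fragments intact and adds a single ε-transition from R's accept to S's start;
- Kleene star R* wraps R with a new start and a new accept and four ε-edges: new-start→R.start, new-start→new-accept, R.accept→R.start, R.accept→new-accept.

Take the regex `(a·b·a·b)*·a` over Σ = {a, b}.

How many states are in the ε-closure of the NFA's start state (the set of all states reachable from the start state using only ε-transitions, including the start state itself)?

4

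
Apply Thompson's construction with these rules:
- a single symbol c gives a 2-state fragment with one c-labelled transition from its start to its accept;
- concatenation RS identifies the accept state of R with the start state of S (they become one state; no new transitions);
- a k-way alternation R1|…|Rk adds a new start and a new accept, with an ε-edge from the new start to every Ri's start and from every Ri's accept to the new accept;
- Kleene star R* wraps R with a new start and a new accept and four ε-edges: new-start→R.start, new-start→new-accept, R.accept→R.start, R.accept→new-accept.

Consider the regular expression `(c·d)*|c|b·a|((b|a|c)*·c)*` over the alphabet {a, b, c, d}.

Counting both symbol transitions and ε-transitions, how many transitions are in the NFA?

35

By structural recursion:
Each of the 9 symbol leaves contributes 1 transition (1 symbol, 0 ε).
  c·d — 2 transitions (2 symbol, 0 ε)
  (c·d)* — 6 transitions (2 symbol, 4 ε)
  b·a — 2 transitions (2 symbol, 0 ε)
  b|a|c — 9 transitions (3 symbol, 6 ε)
  (b|a|c)* — 13 transitions (3 symbol, 10 ε)
  (b|a|c)*·c — 14 transitions (4 symbol, 10 ε)
  ((b|a|c)*·c)* — 18 transitions (4 symbol, 14 ε)
  (c·d)*|c|b·a|((b|a|c)*·c)* — 35 transitions (9 symbol, 26 ε)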